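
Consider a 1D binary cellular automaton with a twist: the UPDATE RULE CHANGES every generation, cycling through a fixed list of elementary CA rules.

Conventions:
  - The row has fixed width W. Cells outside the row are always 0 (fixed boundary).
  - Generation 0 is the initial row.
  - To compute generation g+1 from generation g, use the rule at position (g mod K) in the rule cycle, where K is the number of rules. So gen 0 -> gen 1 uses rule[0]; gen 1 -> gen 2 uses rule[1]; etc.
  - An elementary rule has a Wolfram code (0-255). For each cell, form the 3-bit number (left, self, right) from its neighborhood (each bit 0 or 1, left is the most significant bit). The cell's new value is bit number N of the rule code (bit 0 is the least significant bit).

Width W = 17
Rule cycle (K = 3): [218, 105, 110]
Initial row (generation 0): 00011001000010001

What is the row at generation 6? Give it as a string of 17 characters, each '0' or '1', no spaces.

Answer: 10000001101000110

Derivation:
Gen 0: 00011001000010001
Gen 1 (rule 218): 00111110100101010
Gen 2 (rule 105): 10100011000010100
Gen 3 (rule 110): 11100111000111100
Gen 4 (rule 218): 11111111101111110
Gen 5 (rule 105): 10000000111000010
Gen 6 (rule 110): 10000001101000110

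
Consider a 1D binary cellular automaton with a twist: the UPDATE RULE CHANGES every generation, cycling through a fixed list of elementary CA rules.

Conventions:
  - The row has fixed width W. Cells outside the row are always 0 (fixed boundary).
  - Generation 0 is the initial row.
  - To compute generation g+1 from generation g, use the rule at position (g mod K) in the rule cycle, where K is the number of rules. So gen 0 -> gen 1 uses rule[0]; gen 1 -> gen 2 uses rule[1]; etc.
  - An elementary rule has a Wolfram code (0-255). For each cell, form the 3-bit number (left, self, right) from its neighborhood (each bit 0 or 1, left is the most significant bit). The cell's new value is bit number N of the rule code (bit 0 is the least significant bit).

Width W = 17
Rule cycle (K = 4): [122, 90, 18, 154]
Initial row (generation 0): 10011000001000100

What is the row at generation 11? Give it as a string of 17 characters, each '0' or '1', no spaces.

Answer: 01011011011001010

Derivation:
Gen 0: 10011000001000100
Gen 1 (rule 122): 01111100010101010
Gen 2 (rule 90): 11000110100000001
Gen 3 (rule 18): 00101000010000010
Gen 4 (rule 154): 01000100101000101
Gen 5 (rule 122): 10101011010101010
Gen 6 (rule 90): 00000011000000001
Gen 7 (rule 18): 00000100100000010
Gen 8 (rule 154): 00001011010000101
Gen 9 (rule 122): 00010111101001010
Gen 10 (rule 90): 00100100100110001
Gen 11 (rule 18): 01011011011001010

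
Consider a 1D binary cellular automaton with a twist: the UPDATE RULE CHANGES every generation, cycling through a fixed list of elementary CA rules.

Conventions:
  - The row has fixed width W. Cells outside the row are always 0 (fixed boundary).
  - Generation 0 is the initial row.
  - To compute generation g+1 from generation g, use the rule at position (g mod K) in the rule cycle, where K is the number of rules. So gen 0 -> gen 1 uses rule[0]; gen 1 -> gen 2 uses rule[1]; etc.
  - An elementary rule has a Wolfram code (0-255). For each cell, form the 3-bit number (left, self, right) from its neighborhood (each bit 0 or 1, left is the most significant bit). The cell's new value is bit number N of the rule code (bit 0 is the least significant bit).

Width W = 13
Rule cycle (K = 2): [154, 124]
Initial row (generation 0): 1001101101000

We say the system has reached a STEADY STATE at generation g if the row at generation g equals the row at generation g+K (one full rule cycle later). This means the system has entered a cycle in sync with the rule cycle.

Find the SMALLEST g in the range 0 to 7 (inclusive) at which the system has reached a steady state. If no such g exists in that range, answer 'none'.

Gen 0: 1001101101000
Gen 1 (rule 154): 0111001000100
Gen 2 (rule 124): 0101101100110
Gen 3 (rule 154): 1001001011101
Gen 4 (rule 124): 1101101110111
Gen 5 (rule 154): 1001001100110
Gen 6 (rule 124): 1101101110111
Gen 7 (rule 154): 1001001100110
Gen 8 (rule 124): 1101101110111
Gen 9 (rule 154): 1001001100110

Answer: 4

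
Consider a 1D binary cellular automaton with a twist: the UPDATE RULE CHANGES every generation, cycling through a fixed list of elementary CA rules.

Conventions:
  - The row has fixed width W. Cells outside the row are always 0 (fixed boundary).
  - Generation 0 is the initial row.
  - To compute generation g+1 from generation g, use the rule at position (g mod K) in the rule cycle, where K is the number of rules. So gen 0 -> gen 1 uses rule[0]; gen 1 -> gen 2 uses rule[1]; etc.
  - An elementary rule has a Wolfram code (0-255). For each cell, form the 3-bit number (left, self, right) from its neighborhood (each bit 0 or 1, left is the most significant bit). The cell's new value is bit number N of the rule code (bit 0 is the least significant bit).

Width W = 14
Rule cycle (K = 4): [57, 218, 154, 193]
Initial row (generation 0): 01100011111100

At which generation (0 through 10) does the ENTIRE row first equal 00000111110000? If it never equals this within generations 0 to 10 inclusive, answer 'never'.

Answer: 6

Derivation:
Gen 0: 01100011111100
Gen 1 (rule 57): 01011010000011
Gen 2 (rule 218): 10011001000111
Gen 3 (rule 154): 01110110101110
Gen 4 (rule 193): 00110010000110
Gen 5 (rule 57): 10101001110101
Gen 6 (rule 218): 00000111110000
Gen 7 (rule 154): 00001111101000
Gen 8 (rule 193): 11100111100011
Gen 9 (rule 57): 10010100011010
Gen 10 (rule 218): 01100010111001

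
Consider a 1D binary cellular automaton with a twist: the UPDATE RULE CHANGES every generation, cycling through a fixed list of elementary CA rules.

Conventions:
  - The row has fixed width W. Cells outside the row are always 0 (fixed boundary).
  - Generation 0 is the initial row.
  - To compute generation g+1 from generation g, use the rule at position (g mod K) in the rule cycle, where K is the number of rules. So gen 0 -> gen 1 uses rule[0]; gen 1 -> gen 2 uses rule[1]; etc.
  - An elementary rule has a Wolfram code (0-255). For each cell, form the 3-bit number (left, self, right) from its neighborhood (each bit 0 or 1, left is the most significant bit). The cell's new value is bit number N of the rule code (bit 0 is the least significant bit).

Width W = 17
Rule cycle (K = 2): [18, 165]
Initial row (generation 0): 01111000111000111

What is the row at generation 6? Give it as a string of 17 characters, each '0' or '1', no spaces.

Answer: 11111111111111111

Derivation:
Gen 0: 01111000111000111
Gen 1 (rule 18): 10000101000101000
Gen 2 (rule 165): 10110111010111011
Gen 3 (rule 18): 00000000000000000
Gen 4 (rule 165): 11111111111111111
Gen 5 (rule 18): 00000000000000000
Gen 6 (rule 165): 11111111111111111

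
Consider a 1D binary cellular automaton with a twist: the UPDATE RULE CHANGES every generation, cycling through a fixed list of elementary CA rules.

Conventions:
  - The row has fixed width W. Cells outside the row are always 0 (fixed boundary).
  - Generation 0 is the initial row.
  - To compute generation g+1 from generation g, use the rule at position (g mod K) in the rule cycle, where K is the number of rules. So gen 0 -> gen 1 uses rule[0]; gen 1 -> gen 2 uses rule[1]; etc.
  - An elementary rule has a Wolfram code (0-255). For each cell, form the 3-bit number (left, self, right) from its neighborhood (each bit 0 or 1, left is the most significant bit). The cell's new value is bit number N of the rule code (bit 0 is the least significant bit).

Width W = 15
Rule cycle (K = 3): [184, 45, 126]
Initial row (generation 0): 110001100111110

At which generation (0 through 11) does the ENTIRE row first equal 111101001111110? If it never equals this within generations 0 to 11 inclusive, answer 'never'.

Answer: 10

Derivation:
Gen 0: 110001100111110
Gen 1 (rule 184): 101001010111101
Gen 2 (rule 45): 111001111100011
Gen 3 (rule 126): 101111000110111
Gen 4 (rule 184): 011110100101110
Gen 5 (rule 45): 010001100111000
Gen 6 (rule 126): 111011111101100
Gen 7 (rule 184): 110111111011010
Gen 8 (rule 45): 101100000110110
Gen 9 (rule 126): 111110001111111
Gen 10 (rule 184): 111101001111110
Gen 11 (rule 45): 100011001000000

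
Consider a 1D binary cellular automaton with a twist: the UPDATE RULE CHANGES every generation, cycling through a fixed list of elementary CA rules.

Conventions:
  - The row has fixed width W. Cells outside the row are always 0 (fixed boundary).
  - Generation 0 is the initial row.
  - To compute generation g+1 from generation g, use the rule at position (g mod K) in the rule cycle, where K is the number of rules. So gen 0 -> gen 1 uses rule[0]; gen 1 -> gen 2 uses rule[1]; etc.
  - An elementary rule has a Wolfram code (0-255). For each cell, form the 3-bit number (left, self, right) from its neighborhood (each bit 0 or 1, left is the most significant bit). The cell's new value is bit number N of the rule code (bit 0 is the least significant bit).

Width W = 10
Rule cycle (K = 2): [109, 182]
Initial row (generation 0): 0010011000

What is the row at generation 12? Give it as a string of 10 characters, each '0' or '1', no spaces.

Answer: 1111010111

Derivation:
Gen 0: 0010011000
Gen 1 (rule 109): 1010011011
Gen 2 (rule 182): 1111100100
Gen 3 (rule 109): 1000100101
Gen 4 (rule 182): 1101111111
Gen 5 (rule 109): 1111000001
Gen 6 (rule 182): 0110100011
Gen 7 (rule 109): 0111101011
Gen 8 (rule 182): 1011011100
Gen 9 (rule 109): 1111110101
Gen 10 (rule 182): 0111101111
Gen 11 (rule 109): 0100111001
Gen 12 (rule 182): 1111010111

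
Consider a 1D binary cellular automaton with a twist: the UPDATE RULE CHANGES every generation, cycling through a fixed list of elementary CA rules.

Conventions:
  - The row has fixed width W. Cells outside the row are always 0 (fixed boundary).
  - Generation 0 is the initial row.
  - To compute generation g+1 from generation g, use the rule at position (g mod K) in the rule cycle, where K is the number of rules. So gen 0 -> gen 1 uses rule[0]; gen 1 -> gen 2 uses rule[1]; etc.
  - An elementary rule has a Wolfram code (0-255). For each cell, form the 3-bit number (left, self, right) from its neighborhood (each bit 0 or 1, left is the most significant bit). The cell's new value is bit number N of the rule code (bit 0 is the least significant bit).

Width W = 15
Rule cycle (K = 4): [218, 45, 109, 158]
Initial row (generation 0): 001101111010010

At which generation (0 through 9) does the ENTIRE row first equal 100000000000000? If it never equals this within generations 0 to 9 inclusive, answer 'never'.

Answer: 6

Derivation:
Gen 0: 001101111010010
Gen 1 (rule 218): 011101111001101
Gen 2 (rule 45): 010011000001011
Gen 3 (rule 109): 010011011101111
Gen 4 (rule 158): 111110011001110
Gen 5 (rule 218): 111111111111111
Gen 6 (rule 45): 100000000000000
Gen 7 (rule 109): 101111111111111
Gen 8 (rule 158): 101111111111110
Gen 9 (rule 218): 001111111111111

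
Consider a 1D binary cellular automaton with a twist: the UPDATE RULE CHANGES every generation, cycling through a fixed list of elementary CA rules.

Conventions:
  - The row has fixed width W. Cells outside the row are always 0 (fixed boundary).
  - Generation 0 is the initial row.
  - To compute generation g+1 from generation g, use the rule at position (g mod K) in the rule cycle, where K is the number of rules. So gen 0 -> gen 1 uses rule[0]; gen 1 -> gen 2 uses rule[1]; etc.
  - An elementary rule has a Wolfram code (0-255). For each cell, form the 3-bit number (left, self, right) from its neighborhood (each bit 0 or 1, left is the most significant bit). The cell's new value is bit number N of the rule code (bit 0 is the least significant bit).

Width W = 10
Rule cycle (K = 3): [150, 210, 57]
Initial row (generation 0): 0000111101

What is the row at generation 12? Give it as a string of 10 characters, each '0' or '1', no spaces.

Answer: 0100010100

Derivation:
Gen 0: 0000111101
Gen 1 (rule 150): 0001011001
Gen 2 (rule 210): 0010001110
Gen 3 (rule 57): 1001101001
Gen 4 (rule 150): 1110001111
Gen 5 (rule 210): 0111010111
Gen 6 (rule 57): 0100101100
Gen 7 (rule 150): 1111100010
Gen 8 (rule 210): 0111110101
Gen 9 (rule 57): 0100001010
Gen 10 (rule 150): 1110011011
Gen 11 (rule 210): 0111101001
Gen 12 (rule 57): 0100010100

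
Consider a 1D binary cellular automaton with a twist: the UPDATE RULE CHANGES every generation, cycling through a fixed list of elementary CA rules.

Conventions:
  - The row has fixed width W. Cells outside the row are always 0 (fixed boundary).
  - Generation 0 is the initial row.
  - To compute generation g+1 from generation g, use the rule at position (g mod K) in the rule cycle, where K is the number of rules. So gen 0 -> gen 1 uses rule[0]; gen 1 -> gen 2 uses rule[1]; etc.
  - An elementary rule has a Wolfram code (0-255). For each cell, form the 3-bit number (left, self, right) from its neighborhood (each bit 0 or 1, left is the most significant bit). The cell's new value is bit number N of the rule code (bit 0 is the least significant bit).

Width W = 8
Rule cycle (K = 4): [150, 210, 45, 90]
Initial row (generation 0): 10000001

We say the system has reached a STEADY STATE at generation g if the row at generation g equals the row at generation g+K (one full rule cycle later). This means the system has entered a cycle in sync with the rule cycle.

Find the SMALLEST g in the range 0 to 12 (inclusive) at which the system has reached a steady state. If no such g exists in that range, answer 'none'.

Answer: none

Derivation:
Gen 0: 10000001
Gen 1 (rule 150): 11000011
Gen 2 (rule 210): 01100101
Gen 3 (rule 45): 01000111
Gen 4 (rule 90): 10101101
Gen 5 (rule 150): 10100001
Gen 6 (rule 210): 00010010
Gen 7 (rule 45): 11010010
Gen 8 (rule 90): 11001101
Gen 9 (rule 150): 00110001
Gen 10 (rule 210): 01011010
Gen 11 (rule 45): 01110110
Gen 12 (rule 90): 11010111
Gen 13 (rule 150): 00010010
Gen 14 (rule 210): 00101101
Gen 15 (rule 45): 10111011
Gen 16 (rule 90): 00101011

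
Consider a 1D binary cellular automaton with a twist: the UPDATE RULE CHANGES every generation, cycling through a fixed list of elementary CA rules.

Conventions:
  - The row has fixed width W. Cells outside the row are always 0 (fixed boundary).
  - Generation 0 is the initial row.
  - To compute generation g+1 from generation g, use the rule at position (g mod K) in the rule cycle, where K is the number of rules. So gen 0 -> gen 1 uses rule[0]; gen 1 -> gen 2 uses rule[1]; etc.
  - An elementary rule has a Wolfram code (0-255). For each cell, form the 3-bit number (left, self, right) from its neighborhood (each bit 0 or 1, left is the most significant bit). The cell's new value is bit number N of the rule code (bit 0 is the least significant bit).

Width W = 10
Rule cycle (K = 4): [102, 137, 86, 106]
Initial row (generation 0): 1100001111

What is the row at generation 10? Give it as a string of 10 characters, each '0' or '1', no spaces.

Answer: 0100100000

Derivation:
Gen 0: 1100001111
Gen 1 (rule 102): 0100010001
Gen 2 (rule 137): 0001000100
Gen 3 (rule 86): 0011101110
Gen 4 (rule 106): 0110111010
Gen 5 (rule 102): 1011001110
Gen 6 (rule 137): 0010001100
Gen 7 (rule 86): 0111010110
Gen 8 (rule 106): 1101101110
Gen 9 (rule 102): 0110110010
Gen 10 (rule 137): 0100100000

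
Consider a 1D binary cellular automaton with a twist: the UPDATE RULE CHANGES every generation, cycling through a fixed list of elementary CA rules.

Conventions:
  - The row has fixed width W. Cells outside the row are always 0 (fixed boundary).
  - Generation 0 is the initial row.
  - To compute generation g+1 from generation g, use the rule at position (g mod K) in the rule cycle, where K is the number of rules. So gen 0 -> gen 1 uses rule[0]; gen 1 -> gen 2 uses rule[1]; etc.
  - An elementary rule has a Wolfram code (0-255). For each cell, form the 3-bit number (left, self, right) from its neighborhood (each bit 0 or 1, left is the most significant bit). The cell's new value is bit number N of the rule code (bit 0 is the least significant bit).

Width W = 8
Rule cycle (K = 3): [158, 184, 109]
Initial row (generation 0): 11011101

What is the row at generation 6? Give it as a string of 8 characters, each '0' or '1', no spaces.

Answer: 10011101

Derivation:
Gen 0: 11011101
Gen 1 (rule 158): 10011001
Gen 2 (rule 184): 01010100
Gen 3 (rule 109): 01111101
Gen 4 (rule 158): 11111001
Gen 5 (rule 184): 11110100
Gen 6 (rule 109): 10011101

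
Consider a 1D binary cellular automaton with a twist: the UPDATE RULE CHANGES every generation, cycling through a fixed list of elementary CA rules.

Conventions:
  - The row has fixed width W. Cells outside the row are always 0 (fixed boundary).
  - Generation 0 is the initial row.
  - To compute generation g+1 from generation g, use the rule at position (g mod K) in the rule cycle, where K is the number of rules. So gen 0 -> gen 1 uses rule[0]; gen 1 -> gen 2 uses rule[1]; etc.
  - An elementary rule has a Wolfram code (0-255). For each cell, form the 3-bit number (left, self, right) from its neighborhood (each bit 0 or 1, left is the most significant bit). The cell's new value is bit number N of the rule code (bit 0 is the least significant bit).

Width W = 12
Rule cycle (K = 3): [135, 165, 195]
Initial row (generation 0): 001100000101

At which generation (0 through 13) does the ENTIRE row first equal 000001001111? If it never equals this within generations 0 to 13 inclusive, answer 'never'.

Answer: never

Derivation:
Gen 0: 001100000101
Gen 1 (rule 135): 110001111101
Gen 2 (rule 165): 000100111011
Gen 3 (rule 195): 111001011001
Gen 4 (rule 135): 010011000011
Gen 5 (rule 165): 010000011000
Gen 6 (rule 195): 100111101011
Gen 7 (rule 135): 101011001000
Gen 8 (rule 165): 111100001011
Gen 9 (rule 195): 011101110001
Gen 10 (rule 135): 101000100111
Gen 11 (rule 165): 111010100010
Gen 12 (rule 195): 011000001100
Gen 13 (rule 135): 100011110001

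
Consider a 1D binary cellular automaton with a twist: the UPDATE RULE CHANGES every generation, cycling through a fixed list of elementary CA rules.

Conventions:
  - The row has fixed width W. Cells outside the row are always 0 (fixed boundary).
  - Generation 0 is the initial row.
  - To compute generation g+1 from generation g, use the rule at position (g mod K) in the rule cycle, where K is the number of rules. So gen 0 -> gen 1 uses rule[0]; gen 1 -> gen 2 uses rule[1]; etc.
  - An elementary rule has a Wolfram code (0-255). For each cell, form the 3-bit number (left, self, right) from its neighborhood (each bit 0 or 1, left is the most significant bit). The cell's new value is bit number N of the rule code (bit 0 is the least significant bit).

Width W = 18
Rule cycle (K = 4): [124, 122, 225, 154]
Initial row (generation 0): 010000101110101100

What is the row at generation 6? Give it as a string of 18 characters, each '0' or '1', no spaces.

Answer: 011111111111100001

Derivation:
Gen 0: 010000101110101100
Gen 1 (rule 124): 011000111011111110
Gen 2 (rule 122): 111101101110000011
Gen 3 (rule 225): 011110110110111001
Gen 4 (rule 154): 111100100100110110
Gen 5 (rule 124): 100110110110111111
Gen 6 (rule 122): 011111111111100001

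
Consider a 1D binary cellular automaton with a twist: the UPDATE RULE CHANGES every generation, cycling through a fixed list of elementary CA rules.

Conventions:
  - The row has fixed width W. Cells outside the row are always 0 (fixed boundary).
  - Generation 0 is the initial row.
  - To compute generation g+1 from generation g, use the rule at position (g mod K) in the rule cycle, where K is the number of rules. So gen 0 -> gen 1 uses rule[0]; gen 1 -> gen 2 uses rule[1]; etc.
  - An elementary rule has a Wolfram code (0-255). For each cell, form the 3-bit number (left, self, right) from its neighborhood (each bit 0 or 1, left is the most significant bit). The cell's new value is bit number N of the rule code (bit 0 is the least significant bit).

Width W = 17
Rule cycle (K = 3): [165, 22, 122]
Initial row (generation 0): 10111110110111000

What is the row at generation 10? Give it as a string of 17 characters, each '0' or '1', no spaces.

Gen 0: 10111110110111000
Gen 1 (rule 165): 11011101001010011
Gen 2 (rule 22): 00000001111011100
Gen 3 (rule 122): 00000011001110110
Gen 4 (rule 165): 11111000000101000
Gen 5 (rule 22): 00000100001101100
Gen 6 (rule 122): 00001010011111110
Gen 7 (rule 165): 11101110001111100
Gen 8 (rule 22): 00000001010000010
Gen 9 (rule 122): 00000010101000101
Gen 10 (rule 165): 11111011111010111

Answer: 11111011111010111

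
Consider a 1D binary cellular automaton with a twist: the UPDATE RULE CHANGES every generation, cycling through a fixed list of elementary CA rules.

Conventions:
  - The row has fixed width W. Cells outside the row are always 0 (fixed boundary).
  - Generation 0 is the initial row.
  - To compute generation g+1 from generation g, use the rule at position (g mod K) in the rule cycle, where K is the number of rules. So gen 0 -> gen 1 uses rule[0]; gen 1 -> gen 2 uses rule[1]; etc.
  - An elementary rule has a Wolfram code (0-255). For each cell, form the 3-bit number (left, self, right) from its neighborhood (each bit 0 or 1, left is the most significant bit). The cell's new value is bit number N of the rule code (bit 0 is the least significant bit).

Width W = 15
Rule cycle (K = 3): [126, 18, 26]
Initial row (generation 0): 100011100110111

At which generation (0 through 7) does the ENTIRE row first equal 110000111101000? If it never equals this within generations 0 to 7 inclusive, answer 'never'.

Gen 0: 100011100110111
Gen 1 (rule 126): 110110111111101
Gen 2 (rule 18): 000000000000000
Gen 3 (rule 26): 000000000000000
Gen 4 (rule 126): 000000000000000
Gen 5 (rule 18): 000000000000000
Gen 6 (rule 26): 000000000000000
Gen 7 (rule 126): 000000000000000

Answer: never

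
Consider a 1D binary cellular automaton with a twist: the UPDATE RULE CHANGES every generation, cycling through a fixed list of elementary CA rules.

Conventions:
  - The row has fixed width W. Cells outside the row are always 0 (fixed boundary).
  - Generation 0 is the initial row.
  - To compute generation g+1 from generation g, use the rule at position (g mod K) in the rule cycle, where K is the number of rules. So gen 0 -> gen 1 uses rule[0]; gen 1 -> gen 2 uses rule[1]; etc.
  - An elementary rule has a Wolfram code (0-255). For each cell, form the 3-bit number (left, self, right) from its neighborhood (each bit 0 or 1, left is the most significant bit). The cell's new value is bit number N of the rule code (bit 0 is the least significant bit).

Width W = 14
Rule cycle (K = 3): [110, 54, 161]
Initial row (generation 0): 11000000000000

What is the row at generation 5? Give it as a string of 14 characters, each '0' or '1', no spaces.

Answer: 11100100000011

Derivation:
Gen 0: 11000000000000
Gen 1 (rule 110): 11000000000000
Gen 2 (rule 54): 00100000000000
Gen 3 (rule 161): 10001111111111
Gen 4 (rule 110): 10011000000001
Gen 5 (rule 54): 11100100000011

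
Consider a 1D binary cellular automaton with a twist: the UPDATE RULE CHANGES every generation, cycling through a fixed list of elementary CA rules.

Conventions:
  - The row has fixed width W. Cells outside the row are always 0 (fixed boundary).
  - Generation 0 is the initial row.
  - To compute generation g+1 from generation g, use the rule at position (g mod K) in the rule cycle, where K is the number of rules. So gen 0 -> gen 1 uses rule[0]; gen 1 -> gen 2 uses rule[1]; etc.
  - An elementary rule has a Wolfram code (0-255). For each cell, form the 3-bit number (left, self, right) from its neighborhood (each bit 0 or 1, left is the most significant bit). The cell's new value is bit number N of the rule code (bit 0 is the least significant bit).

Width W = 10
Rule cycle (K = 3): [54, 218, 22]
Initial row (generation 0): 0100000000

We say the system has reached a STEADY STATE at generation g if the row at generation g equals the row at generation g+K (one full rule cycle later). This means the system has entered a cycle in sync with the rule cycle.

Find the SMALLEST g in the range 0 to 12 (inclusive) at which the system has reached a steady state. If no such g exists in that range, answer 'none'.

Answer: 9

Derivation:
Gen 0: 0100000000
Gen 1 (rule 54): 1110000000
Gen 2 (rule 218): 1111000000
Gen 3 (rule 22): 0000100000
Gen 4 (rule 54): 0001110000
Gen 5 (rule 218): 0011111000
Gen 6 (rule 22): 0100000100
Gen 7 (rule 54): 1110001110
Gen 8 (rule 218): 1111011111
Gen 9 (rule 22): 0000000000
Gen 10 (rule 54): 0000000000
Gen 11 (rule 218): 0000000000
Gen 12 (rule 22): 0000000000
Gen 13 (rule 54): 0000000000
Gen 14 (rule 218): 0000000000
Gen 15 (rule 22): 0000000000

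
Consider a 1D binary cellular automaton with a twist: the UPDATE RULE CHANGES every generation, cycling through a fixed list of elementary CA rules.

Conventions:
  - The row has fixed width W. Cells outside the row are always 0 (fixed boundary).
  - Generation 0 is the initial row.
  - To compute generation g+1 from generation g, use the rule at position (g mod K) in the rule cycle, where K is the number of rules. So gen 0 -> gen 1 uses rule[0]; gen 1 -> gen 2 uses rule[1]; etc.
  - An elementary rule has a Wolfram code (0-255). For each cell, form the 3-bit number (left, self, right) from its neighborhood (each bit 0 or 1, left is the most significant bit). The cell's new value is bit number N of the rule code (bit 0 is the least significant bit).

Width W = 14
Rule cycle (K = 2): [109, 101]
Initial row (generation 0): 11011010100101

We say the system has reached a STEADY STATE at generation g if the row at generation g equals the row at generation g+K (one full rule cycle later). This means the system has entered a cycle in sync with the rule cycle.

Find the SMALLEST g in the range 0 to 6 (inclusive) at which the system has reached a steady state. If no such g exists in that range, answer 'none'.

Gen 0: 11011010100101
Gen 1 (rule 109): 11111111100111
Gen 2 (rule 101): 00000000100001
Gen 3 (rule 109): 11111110101101
Gen 4 (rule 101): 00000011110111
Gen 5 (rule 109): 11111010011101
Gen 6 (rule 101): 00001110000111
Gen 7 (rule 109): 11101010110101
Gen 8 (rule 101): 00111111011111

Answer: none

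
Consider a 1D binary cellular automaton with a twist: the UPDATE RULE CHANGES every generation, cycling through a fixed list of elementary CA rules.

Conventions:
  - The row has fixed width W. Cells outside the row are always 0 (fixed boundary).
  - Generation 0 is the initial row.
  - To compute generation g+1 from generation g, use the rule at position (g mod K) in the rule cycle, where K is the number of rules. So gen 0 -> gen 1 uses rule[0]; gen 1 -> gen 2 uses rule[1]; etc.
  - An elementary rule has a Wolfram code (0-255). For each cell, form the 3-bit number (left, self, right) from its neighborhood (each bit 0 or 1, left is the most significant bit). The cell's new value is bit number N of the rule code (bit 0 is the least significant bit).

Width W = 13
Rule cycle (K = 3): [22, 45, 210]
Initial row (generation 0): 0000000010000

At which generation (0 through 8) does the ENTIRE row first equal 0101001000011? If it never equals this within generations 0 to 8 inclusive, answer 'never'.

Gen 0: 0000000010000
Gen 1 (rule 22): 0000000111000
Gen 2 (rule 45): 1111110100011
Gen 3 (rule 210): 0111110010101
Gen 4 (rule 22): 1000001110101
Gen 5 (rule 45): 1011101001111
Gen 6 (rule 210): 0001100110111
Gen 7 (rule 22): 0010011000000
Gen 8 (rule 45): 1010010011111

Answer: never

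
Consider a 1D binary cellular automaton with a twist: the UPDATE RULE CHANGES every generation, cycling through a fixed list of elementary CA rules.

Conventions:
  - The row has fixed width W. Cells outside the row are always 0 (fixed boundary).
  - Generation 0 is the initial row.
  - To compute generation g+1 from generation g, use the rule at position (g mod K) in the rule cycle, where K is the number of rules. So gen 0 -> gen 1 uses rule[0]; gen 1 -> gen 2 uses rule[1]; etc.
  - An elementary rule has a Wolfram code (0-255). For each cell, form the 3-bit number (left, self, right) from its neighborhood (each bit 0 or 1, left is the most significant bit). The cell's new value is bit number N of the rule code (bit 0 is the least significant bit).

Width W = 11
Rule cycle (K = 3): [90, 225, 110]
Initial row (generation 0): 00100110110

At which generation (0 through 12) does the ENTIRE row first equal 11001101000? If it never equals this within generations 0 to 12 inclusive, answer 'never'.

Answer: 6

Derivation:
Gen 0: 00100110110
Gen 1 (rule 90): 01011110111
Gen 2 (rule 225): 00101111011
Gen 3 (rule 110): 01111001111
Gen 4 (rule 90): 11001111001
Gen 5 (rule 225): 01000111000
Gen 6 (rule 110): 11001101000
Gen 7 (rule 90): 11111100100
Gen 8 (rule 225): 01111100001
Gen 9 (rule 110): 11000100011
Gen 10 (rule 90): 11101010111
Gen 11 (rule 225): 01110101011
Gen 12 (rule 110): 11011111111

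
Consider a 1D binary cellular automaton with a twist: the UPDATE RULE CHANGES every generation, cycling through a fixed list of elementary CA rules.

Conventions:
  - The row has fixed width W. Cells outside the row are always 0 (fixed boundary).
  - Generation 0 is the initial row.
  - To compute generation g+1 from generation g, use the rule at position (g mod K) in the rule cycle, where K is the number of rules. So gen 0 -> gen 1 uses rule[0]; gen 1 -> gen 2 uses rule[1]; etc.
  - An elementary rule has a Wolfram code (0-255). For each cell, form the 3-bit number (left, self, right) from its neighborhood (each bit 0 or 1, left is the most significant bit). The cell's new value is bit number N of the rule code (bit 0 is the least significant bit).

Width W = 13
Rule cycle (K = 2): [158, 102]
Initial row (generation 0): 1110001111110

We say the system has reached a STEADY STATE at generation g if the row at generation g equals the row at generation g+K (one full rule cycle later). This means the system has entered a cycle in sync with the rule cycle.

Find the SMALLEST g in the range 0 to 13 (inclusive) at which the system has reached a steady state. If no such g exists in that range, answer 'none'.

Answer: none

Derivation:
Gen 0: 1110001111110
Gen 1 (rule 158): 1101011111101
Gen 2 (rule 102): 0111100000111
Gen 3 (rule 158): 1111010001110
Gen 4 (rule 102): 0001110010010
Gen 5 (rule 158): 0011101111111
Gen 6 (rule 102): 0100110000001
Gen 7 (rule 158): 1111101000011
Gen 8 (rule 102): 0000111000101
Gen 9 (rule 158): 0001110101101
Gen 10 (rule 102): 0010011110111
Gen 11 (rule 158): 0111111100110
Gen 12 (rule 102): 1000000101010
Gen 13 (rule 158): 1100001101011
Gen 14 (rule 102): 0100010111101
Gen 15 (rule 158): 1110110111001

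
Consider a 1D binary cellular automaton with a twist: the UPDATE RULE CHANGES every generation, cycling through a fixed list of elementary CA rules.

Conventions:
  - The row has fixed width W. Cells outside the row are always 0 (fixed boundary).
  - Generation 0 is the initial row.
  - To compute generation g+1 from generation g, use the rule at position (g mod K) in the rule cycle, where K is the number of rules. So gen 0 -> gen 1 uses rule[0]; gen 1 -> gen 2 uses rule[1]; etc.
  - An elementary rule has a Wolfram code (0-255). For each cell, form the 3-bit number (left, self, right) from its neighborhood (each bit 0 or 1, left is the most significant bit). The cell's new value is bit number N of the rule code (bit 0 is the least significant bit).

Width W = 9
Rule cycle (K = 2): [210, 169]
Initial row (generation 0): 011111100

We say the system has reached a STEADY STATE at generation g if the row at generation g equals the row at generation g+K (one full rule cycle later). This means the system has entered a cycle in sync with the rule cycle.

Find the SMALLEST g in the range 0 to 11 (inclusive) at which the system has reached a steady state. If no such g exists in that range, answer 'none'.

Gen 0: 011111100
Gen 1 (rule 210): 101111110
Gen 2 (rule 169): 011111100
Gen 3 (rule 210): 101111110
Gen 4 (rule 169): 011111100
Gen 5 (rule 210): 101111110
Gen 6 (rule 169): 011111100
Gen 7 (rule 210): 101111110
Gen 8 (rule 169): 011111100
Gen 9 (rule 210): 101111110
Gen 10 (rule 169): 011111100
Gen 11 (rule 210): 101111110
Gen 12 (rule 169): 011111100
Gen 13 (rule 210): 101111110

Answer: 0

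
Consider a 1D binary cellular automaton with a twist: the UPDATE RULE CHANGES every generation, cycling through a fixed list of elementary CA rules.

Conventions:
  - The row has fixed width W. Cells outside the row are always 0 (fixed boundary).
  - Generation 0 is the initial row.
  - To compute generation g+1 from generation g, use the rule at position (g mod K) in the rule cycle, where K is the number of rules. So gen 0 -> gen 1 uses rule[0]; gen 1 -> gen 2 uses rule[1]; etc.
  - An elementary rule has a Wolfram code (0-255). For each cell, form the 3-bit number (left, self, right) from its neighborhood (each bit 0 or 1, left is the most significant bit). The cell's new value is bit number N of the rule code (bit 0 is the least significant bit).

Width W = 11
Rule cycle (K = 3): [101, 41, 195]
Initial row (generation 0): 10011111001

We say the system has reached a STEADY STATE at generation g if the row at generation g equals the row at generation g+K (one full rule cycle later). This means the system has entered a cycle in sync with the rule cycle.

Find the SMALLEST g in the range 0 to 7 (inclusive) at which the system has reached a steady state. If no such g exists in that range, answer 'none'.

Answer: none

Derivation:
Gen 0: 10011111001
Gen 1 (rule 101): 10000001001
Gen 2 (rule 41): 00111100000
Gen 3 (rule 195): 11011101111
Gen 4 (rule 101): 01100110001
Gen 5 (rule 41): 01000100100
Gen 6 (rule 195): 10011001001
Gen 7 (rule 101): 10001001001
Gen 8 (rule 41): 00100000000
Gen 9 (rule 195): 11001111111
Gen 10 (rule 101): 01000000001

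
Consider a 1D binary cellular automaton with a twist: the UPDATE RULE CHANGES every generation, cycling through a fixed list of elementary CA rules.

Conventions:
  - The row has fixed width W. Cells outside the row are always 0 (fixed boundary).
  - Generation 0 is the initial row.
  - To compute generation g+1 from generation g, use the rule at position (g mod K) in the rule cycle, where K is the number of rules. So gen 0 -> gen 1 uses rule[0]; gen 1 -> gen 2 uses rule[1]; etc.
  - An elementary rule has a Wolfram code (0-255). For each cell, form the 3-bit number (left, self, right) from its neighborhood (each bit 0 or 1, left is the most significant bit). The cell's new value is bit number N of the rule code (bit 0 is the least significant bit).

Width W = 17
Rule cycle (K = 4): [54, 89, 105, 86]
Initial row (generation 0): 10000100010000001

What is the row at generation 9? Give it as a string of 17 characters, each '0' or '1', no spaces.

Answer: 11100011111111111

Derivation:
Gen 0: 10000100010000001
Gen 1 (rule 54): 11001110111000011
Gen 2 (rule 89): 11101010101111011
Gen 3 (rule 105): 10110101011001111
Gen 4 (rule 86): 10010101001110001
Gen 5 (rule 54): 11111111110001011
Gen 6 (rule 89): 10000000011100011
Gen 7 (rule 105): 00111111010101011
Gen 8 (rule 86): 01000001010101001
Gen 9 (rule 54): 11100011111111111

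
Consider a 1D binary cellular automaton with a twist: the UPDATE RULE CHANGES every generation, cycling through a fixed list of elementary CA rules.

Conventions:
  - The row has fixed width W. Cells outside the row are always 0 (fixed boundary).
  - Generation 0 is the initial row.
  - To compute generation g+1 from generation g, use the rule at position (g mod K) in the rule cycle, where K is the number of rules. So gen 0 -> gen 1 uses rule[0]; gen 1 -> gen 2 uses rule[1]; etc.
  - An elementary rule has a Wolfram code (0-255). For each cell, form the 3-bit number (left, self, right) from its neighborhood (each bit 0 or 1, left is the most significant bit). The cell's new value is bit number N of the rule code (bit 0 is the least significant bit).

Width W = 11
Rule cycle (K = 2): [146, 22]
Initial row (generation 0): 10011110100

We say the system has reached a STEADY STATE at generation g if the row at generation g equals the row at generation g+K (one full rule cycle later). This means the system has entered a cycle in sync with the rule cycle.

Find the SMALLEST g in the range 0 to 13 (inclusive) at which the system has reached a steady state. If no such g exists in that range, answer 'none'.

Gen 0: 10011110100
Gen 1 (rule 146): 01101100010
Gen 2 (rule 22): 10000010111
Gen 3 (rule 146): 01000100010
Gen 4 (rule 22): 11101110111
Gen 5 (rule 146): 01000100010
Gen 6 (rule 22): 11101110111
Gen 7 (rule 146): 01000100010
Gen 8 (rule 22): 11101110111
Gen 9 (rule 146): 01000100010
Gen 10 (rule 22): 11101110111
Gen 11 (rule 146): 01000100010
Gen 12 (rule 22): 11101110111
Gen 13 (rule 146): 01000100010
Gen 14 (rule 22): 11101110111
Gen 15 (rule 146): 01000100010

Answer: 3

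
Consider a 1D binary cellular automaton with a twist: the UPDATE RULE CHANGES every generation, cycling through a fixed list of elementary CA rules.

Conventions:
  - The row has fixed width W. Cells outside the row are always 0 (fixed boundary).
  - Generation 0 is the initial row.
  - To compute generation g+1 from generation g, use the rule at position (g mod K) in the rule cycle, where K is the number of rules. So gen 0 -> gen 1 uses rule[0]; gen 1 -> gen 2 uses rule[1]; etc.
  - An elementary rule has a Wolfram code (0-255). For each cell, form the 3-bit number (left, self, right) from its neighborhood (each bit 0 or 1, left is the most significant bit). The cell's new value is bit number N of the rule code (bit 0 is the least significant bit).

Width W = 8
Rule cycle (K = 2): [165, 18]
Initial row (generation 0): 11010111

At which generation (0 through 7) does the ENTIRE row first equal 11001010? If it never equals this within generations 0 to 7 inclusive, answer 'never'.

Answer: never

Derivation:
Gen 0: 11010111
Gen 1 (rule 165): 00111010
Gen 2 (rule 18): 01000001
Gen 3 (rule 165): 01011101
Gen 4 (rule 18): 10000000
Gen 5 (rule 165): 10111111
Gen 6 (rule 18): 00000000
Gen 7 (rule 165): 11111111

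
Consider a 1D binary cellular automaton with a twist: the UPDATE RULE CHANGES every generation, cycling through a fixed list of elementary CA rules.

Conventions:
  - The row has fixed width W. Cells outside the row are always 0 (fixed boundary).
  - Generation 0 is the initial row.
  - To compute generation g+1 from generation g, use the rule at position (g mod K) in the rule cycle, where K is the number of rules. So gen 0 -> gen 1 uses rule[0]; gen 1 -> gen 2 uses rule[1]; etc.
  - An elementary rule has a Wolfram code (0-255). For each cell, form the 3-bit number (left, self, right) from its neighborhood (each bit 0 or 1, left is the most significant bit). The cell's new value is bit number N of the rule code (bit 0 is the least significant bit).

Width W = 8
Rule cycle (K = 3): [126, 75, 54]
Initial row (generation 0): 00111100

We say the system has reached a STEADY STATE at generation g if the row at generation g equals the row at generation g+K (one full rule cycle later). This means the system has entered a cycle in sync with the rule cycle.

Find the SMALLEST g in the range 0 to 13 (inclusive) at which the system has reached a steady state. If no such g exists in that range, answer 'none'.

Gen 0: 00111100
Gen 1 (rule 126): 01100110
Gen 2 (rule 75): 11101110
Gen 3 (rule 54): 00010001
Gen 4 (rule 126): 00111011
Gen 5 (rule 75): 11101011
Gen 6 (rule 54): 00011100
Gen 7 (rule 126): 00110110
Gen 8 (rule 75): 11110110
Gen 9 (rule 54): 00001001
Gen 10 (rule 126): 00011111
Gen 11 (rule 75): 11110001
Gen 12 (rule 54): 00001011
Gen 13 (rule 126): 00011111
Gen 14 (rule 75): 11110001
Gen 15 (rule 54): 00001011
Gen 16 (rule 126): 00011111

Answer: 10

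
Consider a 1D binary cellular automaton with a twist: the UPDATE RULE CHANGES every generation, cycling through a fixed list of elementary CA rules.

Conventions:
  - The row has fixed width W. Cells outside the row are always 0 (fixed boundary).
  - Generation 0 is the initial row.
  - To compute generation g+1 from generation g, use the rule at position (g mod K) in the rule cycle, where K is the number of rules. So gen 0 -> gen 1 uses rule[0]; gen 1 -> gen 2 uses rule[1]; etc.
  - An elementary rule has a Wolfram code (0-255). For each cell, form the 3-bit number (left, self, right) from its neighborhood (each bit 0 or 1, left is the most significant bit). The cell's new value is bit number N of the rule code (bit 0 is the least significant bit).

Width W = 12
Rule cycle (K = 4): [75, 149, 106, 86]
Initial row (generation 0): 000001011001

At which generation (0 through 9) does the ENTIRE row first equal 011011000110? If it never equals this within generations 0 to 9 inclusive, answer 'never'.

Gen 0: 000001011001
Gen 1 (rule 75): 111110011010
Gen 2 (rule 149): 011101000011
Gen 3 (rule 106): 110110000111
Gen 4 (rule 86): 010011001001
Gen 5 (rule 75): 100111010010
Gen 6 (rule 149): 110010011011
Gen 7 (rule 106): 110100111111
Gen 8 (rule 86): 010111000001
Gen 9 (rule 75): 100101011110

Answer: never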